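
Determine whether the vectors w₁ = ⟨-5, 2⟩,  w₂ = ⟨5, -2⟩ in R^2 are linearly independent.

linearly dependent

Form the 2×2 matrix with these as columns; its determinant is 0.
A zero determinant means the columns are linearly dependent.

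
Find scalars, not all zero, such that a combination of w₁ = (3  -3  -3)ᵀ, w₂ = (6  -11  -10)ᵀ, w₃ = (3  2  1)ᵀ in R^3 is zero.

3w₁ - w₂ - w₃ = 0

Solve the homogeneous system with w₁, w₂, w₃ as columns by row-reducing the coefficient matrix.
The free variable yields coefficients (3, -1, -1) (any nonzero multiple also works).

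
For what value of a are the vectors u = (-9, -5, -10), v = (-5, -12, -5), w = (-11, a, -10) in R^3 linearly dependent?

a = -43

The set is linearly dependent precisely when det[u; v; w] = 0.
Expanding, det = 5*a + 215.
This vanishes exactly when a = -43.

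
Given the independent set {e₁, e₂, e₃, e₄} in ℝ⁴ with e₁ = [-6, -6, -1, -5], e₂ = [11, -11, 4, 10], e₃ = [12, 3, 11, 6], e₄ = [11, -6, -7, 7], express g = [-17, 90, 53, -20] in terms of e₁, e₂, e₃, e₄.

g = -4e₁ - 3e₂ + 3e₃ - 4e₄

Solve the system with e₁, e₂, e₃, e₄ as columns and g as the right-hand side.
Back-substitution yields (α₁, …, α₄) = (-4, -3, 3, -4).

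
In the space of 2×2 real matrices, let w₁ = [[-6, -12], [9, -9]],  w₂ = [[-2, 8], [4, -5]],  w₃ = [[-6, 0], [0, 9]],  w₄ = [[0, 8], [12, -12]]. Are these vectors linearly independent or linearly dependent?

linearly independent

Take coordinates with respect to the standard basis {E₁₁, E₁₂, E₂₁, E₂₂}.
The matrix [w₁|w₂|w₃|w₄] has determinant 8640.
A nonzero determinant means the columns are linearly independent.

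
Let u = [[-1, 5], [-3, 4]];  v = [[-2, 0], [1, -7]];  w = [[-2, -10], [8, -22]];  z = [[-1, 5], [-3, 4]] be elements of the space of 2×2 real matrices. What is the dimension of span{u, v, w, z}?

dim = 2

Use coordinates relative to {E₁₁, E₁₂, E₂₁, E₂₂}.
Apply Gaussian elimination to the matrix whose rows are u, v, w, z.
Exactly 2 pivots survive; hence the rank is 2.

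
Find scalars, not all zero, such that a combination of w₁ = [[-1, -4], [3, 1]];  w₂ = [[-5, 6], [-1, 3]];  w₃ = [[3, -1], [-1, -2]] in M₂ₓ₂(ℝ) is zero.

Write each element as a vector in ℝ⁴ using {E₁₁, E₁₂, E₂₁, E₂₂}.
Solve the homogeneous system with w₁, w₂, w₃ as columns by row-reducing the coefficient matrix.
A generator of the null space is (1, 1, 2).

w₁ + w₂ + 2w₃ = 0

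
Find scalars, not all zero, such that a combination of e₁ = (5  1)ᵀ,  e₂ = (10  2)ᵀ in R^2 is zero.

2e₁ - e₂ = 0

Row-reduce the matrix with e₁, e₂ as columns; the null space gives the coefficients.
One solution (up to scaling) is (2, -1).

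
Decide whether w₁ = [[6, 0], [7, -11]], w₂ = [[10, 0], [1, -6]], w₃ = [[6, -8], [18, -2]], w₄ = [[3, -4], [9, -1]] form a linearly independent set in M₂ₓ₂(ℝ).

Take coordinates with respect to the standard basis {E₁₁, E₁₂, E₂₁, E₂₂}.
One vector is a scalar multiple of another, so the set is dependent.

linearly dependent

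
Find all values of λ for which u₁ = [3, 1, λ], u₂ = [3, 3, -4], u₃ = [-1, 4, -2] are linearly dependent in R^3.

Dependence holds iff the 3×3 matrix [u₁ u₂ u₃] is singular.
The determinant works out to 15*λ + 40.
Solving 15*λ + 40 = 0 yields λ = -8/3.

λ = -8/3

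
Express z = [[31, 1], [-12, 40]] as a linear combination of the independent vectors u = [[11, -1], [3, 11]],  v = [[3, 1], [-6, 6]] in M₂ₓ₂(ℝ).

Take coordinate vectors relative to {E₁₁, E₁₂, E₂₁, E₂₂}.
Write z = c₁u + c₂v and equate components.
Row-reducing the augmented matrix gives the unique coefficients (c₁, c₂) = (2, 3).

z = 2u + 3v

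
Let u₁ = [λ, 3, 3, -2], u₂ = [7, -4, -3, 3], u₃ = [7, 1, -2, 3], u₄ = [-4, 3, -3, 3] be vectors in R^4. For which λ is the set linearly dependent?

λ = 8/3

The set is linearly dependent precisely when det[u₁; u₂; u₃; u₄] = 0.
The determinant works out to 56 - 21*λ.
This vanishes exactly when λ = 8/3.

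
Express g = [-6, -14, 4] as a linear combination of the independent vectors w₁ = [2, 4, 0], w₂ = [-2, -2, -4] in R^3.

Set up the augmented matrix [w₁ | w₂ | g] and row-reduce.
Back-substitution yields (a₁, a₂) = (-4, -1).

g = -4w₁ - w₂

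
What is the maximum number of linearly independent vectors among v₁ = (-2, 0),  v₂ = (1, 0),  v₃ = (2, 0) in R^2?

Row-reduce the 3×2 matrix with these as rows.
Reduction leaves 1 leading entry, giving rank 1.
(With 3 elements in a 2-dimensional space the rank is at most 2.)

1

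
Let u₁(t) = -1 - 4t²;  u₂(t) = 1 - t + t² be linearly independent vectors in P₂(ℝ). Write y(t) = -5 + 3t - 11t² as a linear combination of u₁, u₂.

Identify each element with its coordinate vector in ℝ³ via {1, t, t²}.
Solve the system with u₁, u₂ as columns and y as the right-hand side.
Row-reducing the augmented matrix gives the unique coefficients (a₁, a₂) = (2, -3).

y = 2u₁ - 3u₂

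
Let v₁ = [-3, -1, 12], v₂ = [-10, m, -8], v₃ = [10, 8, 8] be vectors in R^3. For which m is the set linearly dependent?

Place the vectors as rows of a 3×3 matrix; dependence ⇔ determinant zero.
The determinant works out to -144*m - 1152.
Solving -144*m - 1152 = 0 yields m = -8.

m = -8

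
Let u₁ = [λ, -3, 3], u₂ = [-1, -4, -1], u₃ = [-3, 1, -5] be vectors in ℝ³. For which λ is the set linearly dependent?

The vectors are dependent exactly when the determinant of the matrix with rows u₁, u₂, u₃ vanishes.
Expanding, det = 21*λ - 33.
Setting this to zero gives λ = 11/7.

λ = 11/7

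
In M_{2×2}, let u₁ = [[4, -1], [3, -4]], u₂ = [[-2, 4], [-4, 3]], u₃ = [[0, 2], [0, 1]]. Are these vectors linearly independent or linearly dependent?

Take coordinates with respect to the standard basis {E₁₁, E₁₂, E₂₁, E₂₂}.
Row-reduce the matrix whose columns are u₁, u₂, u₃.
The reduction yields 3 nonzero rows, so the rank is 3.
Since rank = 3 (the number of vectors), the set is linearly independent.

linearly independent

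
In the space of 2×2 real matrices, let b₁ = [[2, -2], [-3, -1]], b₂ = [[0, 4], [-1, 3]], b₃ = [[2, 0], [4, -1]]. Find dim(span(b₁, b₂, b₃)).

Use coordinates relative to {E₁₁, E₁₂, E₂₁, E₂₂}.
Apply Gaussian elimination to the matrix whose rows are b₁, b₂, b₃.
Reduction leaves 3 leading entries, giving rank 3.

dim = 3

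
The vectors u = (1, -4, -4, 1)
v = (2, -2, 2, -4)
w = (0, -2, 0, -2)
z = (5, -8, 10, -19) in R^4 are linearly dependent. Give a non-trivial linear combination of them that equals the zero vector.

u - 3v - 3w + z = 0

Write the vectors as columns of a matrix and find a nonzero vector in its null space.
A generator of the null space is (1, -3, -3, 1).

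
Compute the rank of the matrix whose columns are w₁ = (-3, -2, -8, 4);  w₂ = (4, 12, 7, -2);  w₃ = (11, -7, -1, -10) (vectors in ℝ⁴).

Apply Gaussian elimination to the matrix whose rows are w₁, w₂, w₃.
The echelon form has 3 nonzero rows, so the rank is 3.

3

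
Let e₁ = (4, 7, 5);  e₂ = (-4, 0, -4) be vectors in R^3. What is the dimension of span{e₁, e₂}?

2

Form the matrix with e₁, e₂ as columns and reduce.
Exactly 2 pivots survive; hence the rank is 2.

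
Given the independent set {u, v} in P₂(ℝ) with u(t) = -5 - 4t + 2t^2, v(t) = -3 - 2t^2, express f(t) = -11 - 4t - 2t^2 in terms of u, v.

Take coordinate vectors relative to {1, t, t^2}.
Write f = a₁u + a₂v and equate components.
The system has the unique solution (a₁, a₂) = (1, 2).

f = u + 2v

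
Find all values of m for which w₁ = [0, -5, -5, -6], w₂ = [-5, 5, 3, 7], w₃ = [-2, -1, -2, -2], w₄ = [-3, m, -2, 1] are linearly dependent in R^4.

m = -13/12

The vectors are dependent exactly when the determinant of the matrix with rows w₁, w₂, w₃, w₄ vanishes.
The determinant works out to 24*m + 26.
This vanishes exactly when m = -13/12.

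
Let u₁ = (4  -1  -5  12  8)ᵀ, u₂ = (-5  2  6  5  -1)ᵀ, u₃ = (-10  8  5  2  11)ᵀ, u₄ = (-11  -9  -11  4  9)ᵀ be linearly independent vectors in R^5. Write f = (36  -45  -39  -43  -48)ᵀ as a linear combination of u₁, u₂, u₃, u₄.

Since u₁, u₂, u₃, u₄ are independent, the coefficients expressing f are uniquely determined by a linear system.
Back-substitution yields (c₁, …, c₄) = (-2, -3, -4, 1).

f = -2u₁ - 3u₂ - 4u₃ + u₄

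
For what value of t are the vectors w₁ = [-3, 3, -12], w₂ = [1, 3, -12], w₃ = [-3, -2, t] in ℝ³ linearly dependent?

t = 8

The vectors are dependent exactly when the determinant of the matrix with rows w₁, w₂, w₃ vanishes.
Expanding, det = 96 - 12*t.
Setting this to zero gives t = 8.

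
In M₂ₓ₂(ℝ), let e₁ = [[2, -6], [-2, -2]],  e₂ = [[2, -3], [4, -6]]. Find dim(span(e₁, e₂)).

Represent each element by its coordinate vector in ℝ⁴.
Apply Gaussian elimination to the matrix whose rows are e₁, e₂.
Reduction leaves 2 leading entries, giving rank 2.

dim = 2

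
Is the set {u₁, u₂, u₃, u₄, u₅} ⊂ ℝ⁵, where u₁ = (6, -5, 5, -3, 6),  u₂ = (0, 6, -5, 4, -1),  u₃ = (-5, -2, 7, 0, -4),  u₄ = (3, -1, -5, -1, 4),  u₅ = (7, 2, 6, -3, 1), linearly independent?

The matrix [u₁|u₂|u₃|u₄|u₅] has determinant 541.
A nonzero determinant means the columns are linearly independent.

linearly independent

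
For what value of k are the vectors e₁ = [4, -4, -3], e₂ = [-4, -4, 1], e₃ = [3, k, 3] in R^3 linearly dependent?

The vectors are dependent exactly when the determinant of the matrix with rows e₁, e₂, e₃ vanishes.
Expanding, det = 8*k - 144.
This vanishes exactly when k = 18.

k = 18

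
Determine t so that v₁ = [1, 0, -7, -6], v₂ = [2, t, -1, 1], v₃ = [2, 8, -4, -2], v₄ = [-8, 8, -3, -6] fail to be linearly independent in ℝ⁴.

Dependence holds iff the 4×4 matrix [v₁ v₂ v₃ v₄] is singular.
Expanding, det = 50*t - 520.
This vanishes exactly when t = 52/5.

t = 52/5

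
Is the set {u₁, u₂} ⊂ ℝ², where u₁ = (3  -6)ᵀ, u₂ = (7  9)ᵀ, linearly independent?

The matrix [u₁|u₂] has determinant 69.
A nonzero determinant means the columns are linearly independent.

linearly independent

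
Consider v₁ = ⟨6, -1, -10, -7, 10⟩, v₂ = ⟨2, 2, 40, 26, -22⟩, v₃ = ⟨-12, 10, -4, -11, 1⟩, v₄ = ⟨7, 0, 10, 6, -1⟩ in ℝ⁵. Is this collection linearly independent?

linearly dependent

Place the vectors as rows of a 4×5 matrix and reduce to echelon form.
The reduction yields 3 nonzero rows, so the rank is 3.
Since rank 3 < 4, the set is linearly dependent.
Indeed 2v₁ + v₂ - 2v₄ = 0.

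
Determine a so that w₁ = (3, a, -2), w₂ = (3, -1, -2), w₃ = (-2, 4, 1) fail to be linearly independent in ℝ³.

a = -1

Dependence holds iff the 3×3 matrix [w₁ w₂ w₃] is singular.
Expanding, det = a + 1.
Setting this to zero gives a = -1.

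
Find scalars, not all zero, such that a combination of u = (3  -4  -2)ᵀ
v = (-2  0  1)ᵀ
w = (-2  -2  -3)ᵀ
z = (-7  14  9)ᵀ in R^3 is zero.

Write the vectors as columns of a matrix and find a nonzero vector in its null space.
The free variable yields coefficients (3, 0, 1, 1) (any nonzero multiple also works).

3u + w + z = 0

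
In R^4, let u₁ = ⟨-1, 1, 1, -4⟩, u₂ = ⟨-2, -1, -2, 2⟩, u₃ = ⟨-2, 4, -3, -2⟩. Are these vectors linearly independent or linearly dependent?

Place the vectors as rows of a 3×4 matrix and reduce to echelon form.
The reduction yields 3 nonzero rows, so the rank is 3.
Since rank = 3 (the number of vectors), the set is linearly independent.

linearly independent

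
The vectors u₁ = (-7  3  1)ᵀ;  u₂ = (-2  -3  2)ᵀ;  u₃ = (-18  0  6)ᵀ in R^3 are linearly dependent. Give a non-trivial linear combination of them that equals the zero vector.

Row-reduce the matrix with u₁, u₂, u₃ as columns; the null space gives the coefficients.
One solution (up to scaling) is (2, 2, -1).

2u₁ + 2u₂ - u₃ = 0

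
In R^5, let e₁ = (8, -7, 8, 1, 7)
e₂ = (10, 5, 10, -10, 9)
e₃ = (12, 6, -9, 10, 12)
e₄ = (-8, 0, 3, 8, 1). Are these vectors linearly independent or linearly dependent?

Row-reduce the matrix whose columns are e₁, e₂, e₃, e₄.
The reduction yields 4 nonzero rows, so the rank is 4.
Since rank = 4 (the number of vectors), the set is linearly independent.

linearly independent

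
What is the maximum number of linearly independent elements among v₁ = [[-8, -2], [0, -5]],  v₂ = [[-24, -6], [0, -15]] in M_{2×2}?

1

Use coordinates relative to {E₁₁, E₁₂, E₂₁, E₂₂}.
Apply Gaussian elimination to the matrix whose rows are v₁, v₂.
Exactly 1 pivot survives; hence the rank is 1.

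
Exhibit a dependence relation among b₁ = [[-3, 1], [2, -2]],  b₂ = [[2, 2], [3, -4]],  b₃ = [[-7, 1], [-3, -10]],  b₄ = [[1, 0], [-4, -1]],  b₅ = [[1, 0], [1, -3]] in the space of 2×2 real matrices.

3b₁ - b₂ - b₃ + 2b₄ + 2b₅ = 0

Pass to coordinate vectors relative to the basis {E₁₁, E₁₂, E₂₁, E₂₂}.
Write the vectors as columns of a matrix and find a nonzero vector in its null space.
One solution (up to scaling) is (3, -1, -1, 2, 2).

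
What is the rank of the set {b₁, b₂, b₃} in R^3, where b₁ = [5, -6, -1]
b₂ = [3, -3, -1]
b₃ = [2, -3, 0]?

Row-reduce the 3×3 matrix with these as rows.
Exactly 2 pivots survive; hence the rank is 2.

2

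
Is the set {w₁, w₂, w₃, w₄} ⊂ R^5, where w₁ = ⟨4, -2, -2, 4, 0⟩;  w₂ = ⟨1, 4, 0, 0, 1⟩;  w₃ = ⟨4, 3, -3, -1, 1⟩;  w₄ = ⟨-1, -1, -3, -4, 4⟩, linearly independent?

linearly independent

Place the vectors as rows of a 4×5 matrix and reduce to echelon form.
The reduction yields 4 nonzero rows, so the rank is 4.
Since rank = 4 (the number of vectors), the set is linearly independent.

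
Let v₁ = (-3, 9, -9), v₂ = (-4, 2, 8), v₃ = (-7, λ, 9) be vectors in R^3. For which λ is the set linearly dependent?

λ = 6

Dependence holds iff the 3×3 matrix [v₁ v₂ v₃] is singular.
Expanding, det = 60*λ - 360.
This vanishes exactly when λ = 6.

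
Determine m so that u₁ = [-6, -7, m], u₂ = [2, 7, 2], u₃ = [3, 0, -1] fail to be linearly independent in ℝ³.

m = -2/3

Place the vectors as rows of a 3×3 matrix; dependence ⇔ determinant zero.
The determinant works out to -21*m - 14.
Setting this to zero gives m = -2/3.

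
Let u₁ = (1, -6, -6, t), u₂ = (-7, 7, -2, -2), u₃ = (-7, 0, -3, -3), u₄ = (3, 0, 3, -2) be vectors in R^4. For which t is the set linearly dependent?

t = 41/4

Dependence holds iff the 4×4 matrix [u₁ u₂ u₃ u₄] is singular.
Cofactor expansion gives det = 861 - 84*t.
This vanishes exactly when t = 41/4.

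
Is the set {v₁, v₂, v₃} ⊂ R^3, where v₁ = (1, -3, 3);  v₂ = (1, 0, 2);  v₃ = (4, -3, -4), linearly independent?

Place the vectors as rows of a 3×3 matrix and reduce to echelon form.
The reduction yields 3 nonzero rows, so the rank is 3.
Since rank = 3 (the number of vectors), the set is linearly independent.

linearly independent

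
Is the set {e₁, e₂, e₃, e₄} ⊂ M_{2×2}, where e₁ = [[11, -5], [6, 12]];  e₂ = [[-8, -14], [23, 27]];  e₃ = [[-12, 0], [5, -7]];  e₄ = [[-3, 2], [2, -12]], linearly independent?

Take coordinates with respect to the standard basis {E₁₁, E₁₂, E₂₁, E₂₂}.
The matrix [e₁|e₂|e₃|e₄] has determinant 0.
A zero determinant means the columns are linearly dependent.

linearly dependent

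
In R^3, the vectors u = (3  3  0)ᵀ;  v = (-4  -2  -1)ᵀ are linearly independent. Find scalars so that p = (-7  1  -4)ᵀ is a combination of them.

p = 3u + 4v

Solve the system with u, v as columns and p as the right-hand side.
Row-reducing the augmented matrix gives the unique coefficients (α₁, α₂) = (3, 4).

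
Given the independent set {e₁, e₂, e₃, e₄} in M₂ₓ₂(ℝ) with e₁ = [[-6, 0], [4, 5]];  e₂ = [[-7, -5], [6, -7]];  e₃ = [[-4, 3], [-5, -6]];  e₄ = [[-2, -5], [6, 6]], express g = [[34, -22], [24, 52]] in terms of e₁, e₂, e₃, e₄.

g = -2e₁ - 2e₂ - 4e₃ + 4e₄

Work in coordinates with respect to the standard basis {E₁₁, E₁₂, E₂₁, E₂₂}.
Write g = c₁e₁ + … + c₄e₄ and equate components.
The system has the unique solution (c₁, …, c₄) = (-2, -2, -4, 4).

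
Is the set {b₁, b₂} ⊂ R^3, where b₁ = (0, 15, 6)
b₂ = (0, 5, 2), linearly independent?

linearly dependent

Row-reduce the matrix whose columns are b₁, b₂.
The reduction yields 1 nonzero row, so the rank is 1.
Since rank 1 < 2, the set is linearly dependent.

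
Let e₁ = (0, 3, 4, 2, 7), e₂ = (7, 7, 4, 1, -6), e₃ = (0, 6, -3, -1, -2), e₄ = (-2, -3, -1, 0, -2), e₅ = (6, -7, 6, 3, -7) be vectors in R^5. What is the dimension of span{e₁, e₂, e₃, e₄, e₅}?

Form the matrix with e₁, e₂, e₃, e₄, e₅ as columns and reduce.
The echelon form has 5 nonzero rows, so the rank is 5.

dim = 5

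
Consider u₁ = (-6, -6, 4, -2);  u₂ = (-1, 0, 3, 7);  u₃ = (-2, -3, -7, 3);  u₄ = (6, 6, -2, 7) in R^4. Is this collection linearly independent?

linearly independent

Place the vectors as rows of a 4×4 matrix and reduce to echelon form.
The reduction yields 4 nonzero rows, so the rank is 4.
Since rank = 4 (the number of vectors), the set is linearly independent.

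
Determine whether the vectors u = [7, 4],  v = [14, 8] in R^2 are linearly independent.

Row-reduce the matrix whose columns are u, v.
The reduction yields 1 nonzero row, so the rank is 1.
Since rank 1 < 2, the set is linearly dependent.
Indeed 2u - v = 0.

linearly dependent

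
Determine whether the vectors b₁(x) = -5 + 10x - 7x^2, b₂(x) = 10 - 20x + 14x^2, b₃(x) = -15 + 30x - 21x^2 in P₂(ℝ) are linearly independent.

linearly dependent

Take coordinates with respect to the standard basis {1, x, x^2}.
Place the vectors as rows of a 3×3 matrix and reduce to echelon form.
The reduction yields 1 nonzero row, so the rank is 1.
Since rank 1 < 3, the set is linearly dependent.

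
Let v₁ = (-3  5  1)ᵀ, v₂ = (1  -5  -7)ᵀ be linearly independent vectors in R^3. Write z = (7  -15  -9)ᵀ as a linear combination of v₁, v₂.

Set up the augmented matrix [v₁ | v₂ | z] and row-reduce.
Back-substitution yields (α₁, α₂) = (-2, 1).

z = -2v₁ + v₂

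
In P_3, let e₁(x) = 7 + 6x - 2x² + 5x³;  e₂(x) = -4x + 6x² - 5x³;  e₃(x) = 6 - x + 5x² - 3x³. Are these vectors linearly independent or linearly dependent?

Take coordinates with respect to the standard basis {1, x, …, x³}.
Row-reduce the matrix whose columns are e₁, e₂, e₃.
The reduction yields 3 nonzero rows, so the rank is 3.
Since rank = 3 (the number of vectors), the set is linearly independent.

linearly independent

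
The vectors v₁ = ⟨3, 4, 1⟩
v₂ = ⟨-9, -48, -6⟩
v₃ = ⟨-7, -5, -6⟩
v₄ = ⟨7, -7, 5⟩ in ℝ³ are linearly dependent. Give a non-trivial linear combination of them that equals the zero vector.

Write the vectors as columns of a matrix and find a nonzero vector in its null space.
The free variable yields coefficients (3, 1, -3, -3) (any nonzero multiple also works).

3v₁ + v₂ - 3v₃ - 3v₄ = 0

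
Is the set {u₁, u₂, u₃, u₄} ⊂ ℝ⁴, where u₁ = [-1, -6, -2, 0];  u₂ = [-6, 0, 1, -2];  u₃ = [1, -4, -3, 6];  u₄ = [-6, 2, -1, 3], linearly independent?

linearly independent

Place the vectors as rows of a 4×4 matrix and reduce to echelon form.
The reduction yields 4 nonzero rows, so the rank is 4.
Since rank = 4 (the number of vectors), the set is linearly independent.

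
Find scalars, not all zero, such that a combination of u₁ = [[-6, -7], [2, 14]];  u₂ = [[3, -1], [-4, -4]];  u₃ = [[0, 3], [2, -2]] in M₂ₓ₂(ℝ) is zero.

u₁ + 2u₂ + 3u₃ = 0

Take coordinates with respect to {E₁₁, E₁₂, E₂₁, E₂₂}.
Set up α₁u₁ + … + α₃u₃ = 0 and solve the homogeneous system.
A generator of the null space is (1, 2, 3).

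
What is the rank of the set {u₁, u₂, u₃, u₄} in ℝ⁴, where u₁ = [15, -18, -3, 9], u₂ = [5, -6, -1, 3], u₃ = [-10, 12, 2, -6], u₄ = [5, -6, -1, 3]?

Row-reduce the 4×4 matrix with these as rows.
The echelon form has 1 nonzero row, so the rank is 1.

1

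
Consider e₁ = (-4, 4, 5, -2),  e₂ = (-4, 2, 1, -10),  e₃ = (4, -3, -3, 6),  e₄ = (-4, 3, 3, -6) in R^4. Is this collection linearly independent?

Row-reduce the matrix whose columns are e₁, e₂, e₃, e₄.
The reduction yields 2 nonzero rows, so the rank is 2.
Since rank 2 < 4, the set is linearly dependent.
Indeed e₁ + e₂ + 2e₃ = 0.

linearly dependent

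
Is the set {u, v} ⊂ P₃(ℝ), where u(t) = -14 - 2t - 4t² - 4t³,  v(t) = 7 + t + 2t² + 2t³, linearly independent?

linearly dependent

Take coordinates with respect to the standard basis {1, t, …, t³}.
Place the vectors as rows of a 2×4 matrix and reduce to echelon form.
The reduction yields 1 nonzero row, so the rank is 1.
Since rank 1 < 2, the set is linearly dependent.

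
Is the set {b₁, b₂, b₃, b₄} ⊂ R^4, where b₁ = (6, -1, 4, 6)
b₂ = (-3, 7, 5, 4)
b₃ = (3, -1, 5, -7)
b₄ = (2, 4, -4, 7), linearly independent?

linearly independent

Row-reduce the matrix whose columns are b₁, b₂, b₃, b₄.
The reduction yields 4 nonzero rows, so the rank is 4.
Since rank = 4 (the number of vectors), the set is linearly independent.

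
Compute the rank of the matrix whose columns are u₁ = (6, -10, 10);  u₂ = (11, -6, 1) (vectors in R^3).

2

Apply Gaussian elimination to the matrix whose rows are u₁, u₂.
There are 2 pivot columns, so rank = 2.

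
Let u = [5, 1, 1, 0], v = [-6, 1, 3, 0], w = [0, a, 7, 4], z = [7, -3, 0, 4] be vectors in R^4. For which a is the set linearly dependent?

a = 0

Dependence holds iff the 4×4 matrix [u v w z] is singular.
Expanding, det = -84*a.
This vanishes exactly when a = 0.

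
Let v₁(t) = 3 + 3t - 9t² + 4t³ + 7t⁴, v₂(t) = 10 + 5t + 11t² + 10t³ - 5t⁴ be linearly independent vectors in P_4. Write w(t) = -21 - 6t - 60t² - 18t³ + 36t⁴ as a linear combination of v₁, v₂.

w = 3v₁ - 3v₂

Identify each element with its coordinate vector in ℝ⁵ via {1, t, …, t⁴}.
Set up the augmented matrix [v₁ | v₂ | w] and row-reduce.
The system has the unique solution (c₁, c₂) = (3, -3).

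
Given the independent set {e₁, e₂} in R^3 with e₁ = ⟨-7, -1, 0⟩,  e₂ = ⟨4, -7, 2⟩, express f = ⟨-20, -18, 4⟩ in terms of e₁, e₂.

Write f = α₁e₁ + α₂e₂ and equate components.
The system has the unique solution (α₁, α₂) = (4, 2).

f = 4e₁ + 2e₂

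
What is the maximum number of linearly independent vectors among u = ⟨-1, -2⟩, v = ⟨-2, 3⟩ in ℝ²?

Apply Gaussian elimination to the matrix whose rows are u, v.
There are 2 pivot columns, so rank = 2.

2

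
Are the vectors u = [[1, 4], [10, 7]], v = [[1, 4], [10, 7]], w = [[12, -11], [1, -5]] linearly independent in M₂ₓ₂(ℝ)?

Take coordinates with respect to the standard basis {E₁₁, E₁₂, E₂₁, E₂₂}.
Place the vectors as rows of a 3×4 matrix and reduce to echelon form.
The reduction yields 2 nonzero rows, so the rank is 2.
Since rank 2 < 3, the set is linearly dependent.
Indeed u - v = 0.

linearly dependent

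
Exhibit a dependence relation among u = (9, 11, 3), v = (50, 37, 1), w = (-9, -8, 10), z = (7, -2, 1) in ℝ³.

Solve the homogeneous system with u, v, w, z as columns by row-reducing the coefficient matrix.
One solution (up to scaling) is (3, -1, -1, 2).

3u - v - w + 2z = 0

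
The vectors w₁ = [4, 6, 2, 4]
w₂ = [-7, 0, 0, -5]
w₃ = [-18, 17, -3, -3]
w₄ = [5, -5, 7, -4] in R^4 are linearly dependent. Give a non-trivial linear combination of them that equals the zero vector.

Write the vectors as columns of a matrix and find a nonzero vector in its null space.
One solution (up to scaling) is (2, 3, -1, -1).

2w₁ + 3w₂ - w₃ - w₄ = 0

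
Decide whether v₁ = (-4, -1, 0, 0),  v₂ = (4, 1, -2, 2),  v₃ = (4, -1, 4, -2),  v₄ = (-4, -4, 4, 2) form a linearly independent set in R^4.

The matrix [v₁|v₂|v₃|v₄] has determinant 48.
A nonzero determinant means the columns are linearly independent.

linearly independent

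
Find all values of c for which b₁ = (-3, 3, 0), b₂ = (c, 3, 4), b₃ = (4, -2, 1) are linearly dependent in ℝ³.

Dependence holds iff the 3×3 matrix [b₁ b₂ b₃] is singular.
The determinant works out to 15 - 3*c.
Solving 15 - 3*c = 0 yields c = 5.

c = 5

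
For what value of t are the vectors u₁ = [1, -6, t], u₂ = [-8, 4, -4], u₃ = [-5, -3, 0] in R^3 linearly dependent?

t = 3

Place the vectors as rows of a 3×3 matrix; dependence ⇔ determinant zero.
Cofactor expansion gives det = 44*t - 132.
This vanishes exactly when t = 3.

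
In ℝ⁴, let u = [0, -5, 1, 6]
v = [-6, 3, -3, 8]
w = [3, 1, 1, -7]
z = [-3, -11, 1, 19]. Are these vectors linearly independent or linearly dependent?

linearly dependent

Place the vectors as rows of a 4×4 matrix and reduce to echelon form.
The reduction yields 2 nonzero rows, so the rank is 2.
Since rank 2 < 4, the set is linearly dependent.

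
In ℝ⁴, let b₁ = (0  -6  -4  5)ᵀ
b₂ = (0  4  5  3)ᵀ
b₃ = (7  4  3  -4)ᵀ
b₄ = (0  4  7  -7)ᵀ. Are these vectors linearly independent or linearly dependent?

linearly independent

The matrix [b₁|b₂|b₃|b₄] has determinant 1512.
A nonzero determinant means the columns are linearly independent.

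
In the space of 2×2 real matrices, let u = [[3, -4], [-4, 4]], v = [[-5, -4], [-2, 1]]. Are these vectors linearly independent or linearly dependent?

linearly independent

Write each element as a coordinate vector in ℝ⁴ using {E₁₁, E₁₂, E₂₁, E₂₂}.
Place the vectors as rows of a 2×4 matrix and reduce to echelon form.
The reduction yields 2 nonzero rows, so the rank is 2.
Since rank = 2 (the number of vectors), the set is linearly independent.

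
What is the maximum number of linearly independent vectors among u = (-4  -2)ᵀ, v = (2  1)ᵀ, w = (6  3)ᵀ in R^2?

1

Apply Gaussian elimination to the matrix whose rows are u, v, w.
Exactly 1 pivot survives; hence the rank is 1.
(With 3 elements in a 2-dimensional space the rank is at most 2.)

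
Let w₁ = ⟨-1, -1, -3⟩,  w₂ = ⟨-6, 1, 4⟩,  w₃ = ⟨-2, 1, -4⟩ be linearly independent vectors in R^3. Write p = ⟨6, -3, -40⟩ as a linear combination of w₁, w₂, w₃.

p = 4w₁ - 3w₂ + 4w₃

Solve the system with w₁, w₂, w₃ as columns and p as the right-hand side.
Row-reducing the augmented matrix gives the unique coefficients (a₁, a₂, a₃) = (4, -3, 4).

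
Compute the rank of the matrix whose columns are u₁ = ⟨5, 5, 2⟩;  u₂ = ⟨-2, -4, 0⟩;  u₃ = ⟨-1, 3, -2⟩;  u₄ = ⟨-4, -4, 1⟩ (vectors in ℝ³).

rank 3

Form the matrix with u₁, u₂, u₃, u₄ as columns and reduce.
Reduction leaves 3 leading entries, giving rank 3.
(With 4 elements in a 3-dimensional space the rank is at most 3.)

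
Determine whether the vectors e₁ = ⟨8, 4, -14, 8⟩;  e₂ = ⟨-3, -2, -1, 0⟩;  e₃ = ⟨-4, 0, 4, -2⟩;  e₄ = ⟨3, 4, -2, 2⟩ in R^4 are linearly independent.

The matrix [e₁|e₂|e₃|e₄] has determinant 0.
A zero determinant means the columns are linearly dependent.

linearly dependent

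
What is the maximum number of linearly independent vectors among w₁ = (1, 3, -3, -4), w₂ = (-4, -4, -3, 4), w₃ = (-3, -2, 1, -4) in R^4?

3

Form the matrix with w₁, w₂, w₃ as columns and reduce.
There are 3 pivot columns, so rank = 3.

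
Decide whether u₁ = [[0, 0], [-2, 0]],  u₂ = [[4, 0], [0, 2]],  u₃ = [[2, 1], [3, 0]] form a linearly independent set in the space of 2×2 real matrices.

linearly independent

Take coordinates with respect to the standard basis {E₁₁, E₁₂, E₂₁, E₂₂}.
Row-reduce the matrix whose columns are u₁, u₂, u₃.
The reduction yields 3 nonzero rows, so the rank is 3.
Since rank = 3 (the number of vectors), the set is linearly independent.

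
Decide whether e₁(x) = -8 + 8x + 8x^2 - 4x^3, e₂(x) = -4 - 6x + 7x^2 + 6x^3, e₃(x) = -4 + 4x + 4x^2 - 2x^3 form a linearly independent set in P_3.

Write each element as a coordinate vector in ℝ⁴ using {1, x, …, x^3}.
One vector is a scalar multiple of another, so the set is dependent.

linearly dependent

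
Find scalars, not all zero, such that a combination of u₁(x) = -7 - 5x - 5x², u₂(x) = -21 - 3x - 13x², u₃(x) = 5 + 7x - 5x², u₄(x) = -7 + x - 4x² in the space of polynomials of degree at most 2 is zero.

Take coordinates with respect to {1, x, x²}.
Set up α₁u₁ + … + α₄u₄ = 0 and solve the homogeneous system.
One solution (up to scaling) is (1, -1, 0, 2).

u₁ - u₂ + 2u₄ = 0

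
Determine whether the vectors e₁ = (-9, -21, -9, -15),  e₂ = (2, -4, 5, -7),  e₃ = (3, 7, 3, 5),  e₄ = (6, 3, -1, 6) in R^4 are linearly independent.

Place the vectors as rows of a 4×4 matrix and reduce to echelon form.
The reduction yields 3 nonzero rows, so the rank is 3.
Since rank 3 < 4, the set is linearly dependent.
Indeed e₁ + 3e₃ = 0.

linearly dependent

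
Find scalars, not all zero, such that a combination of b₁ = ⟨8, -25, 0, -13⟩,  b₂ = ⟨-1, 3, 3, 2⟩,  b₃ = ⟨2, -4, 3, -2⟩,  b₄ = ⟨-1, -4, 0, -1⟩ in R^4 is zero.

b₁ + 3b₂ - 3b₃ - b₄ = 0

Set up α₁b₁ + … + α₄b₄ = 0 and solve the homogeneous system.
A generator of the null space is (1, 3, -3, -1).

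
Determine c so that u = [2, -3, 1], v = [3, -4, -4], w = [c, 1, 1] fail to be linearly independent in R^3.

c = -3/4

The vectors are dependent exactly when the determinant of the matrix with rows u, v, w vanishes.
The determinant works out to 16*c + 12.
This vanishes exactly when c = -3/4.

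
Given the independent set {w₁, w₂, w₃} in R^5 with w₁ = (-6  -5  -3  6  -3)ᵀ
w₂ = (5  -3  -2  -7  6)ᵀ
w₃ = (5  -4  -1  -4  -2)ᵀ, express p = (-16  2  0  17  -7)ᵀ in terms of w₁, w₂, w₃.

Solve the system with w₁, w₂, w₃ as columns and p as the right-hand side.
The system has the unique solution (c₁, c₂, c₃) = (1, -1, -1).

p = w₁ - w₂ - w₃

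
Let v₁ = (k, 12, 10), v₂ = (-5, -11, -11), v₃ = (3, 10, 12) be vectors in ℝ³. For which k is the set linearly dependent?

k = 7

The set is linearly dependent precisely when det[v₁; v₂; v₃] = 0.
Cofactor expansion gives det = 154 - 22*k.
Setting this to zero gives k = 7.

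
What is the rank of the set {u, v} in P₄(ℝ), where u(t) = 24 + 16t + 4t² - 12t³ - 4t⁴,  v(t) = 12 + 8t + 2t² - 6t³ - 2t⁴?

rank 1

Represent each element by its coordinate vector in ℝ⁵.
Put the 5×2 matrix [u|v] into echelon form.
There is 1 pivot column, so rank = 1.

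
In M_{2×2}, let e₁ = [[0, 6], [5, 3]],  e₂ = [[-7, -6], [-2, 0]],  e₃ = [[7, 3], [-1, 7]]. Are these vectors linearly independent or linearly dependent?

linearly independent

Write each element as a coordinate vector in ℝ⁴ using {E₁₁, E₁₂, E₂₁, E₂₂}.
Place the vectors as rows of a 3×4 matrix and reduce to echelon form.
The reduction yields 3 nonzero rows, so the rank is 3.
Since rank = 3 (the number of vectors), the set is linearly independent.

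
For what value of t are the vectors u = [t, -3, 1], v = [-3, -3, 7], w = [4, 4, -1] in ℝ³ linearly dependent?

t = -3

The vectors are dependent exactly when the determinant of the matrix with rows u, v, w vanishes.
Cofactor expansion gives det = -25*t - 75.
This vanishes exactly when t = -3.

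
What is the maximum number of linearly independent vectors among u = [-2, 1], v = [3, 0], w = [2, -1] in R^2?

2

Form the matrix with u, v, w as columns and reduce.
Exactly 2 pivots survive; hence the rank is 2.
(With 3 elements in a 2-dimensional space the rank is at most 2.)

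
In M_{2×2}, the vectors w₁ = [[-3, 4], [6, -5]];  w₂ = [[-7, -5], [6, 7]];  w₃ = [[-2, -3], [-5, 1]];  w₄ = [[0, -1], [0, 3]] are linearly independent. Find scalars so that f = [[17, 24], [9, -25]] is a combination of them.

f = w₁ - 2w₂ - 3w₃ - w₄

Identify each element with its coordinate vector in ℝ⁴ via {E₁₁, E₁₂, E₂₁, E₂₂}.
Set up the augmented matrix [w₁ | w₂ | w₃ | w₄ | f] and row-reduce.
The system has the unique solution (a₁, …, a₄) = (1, -2, -3, -1).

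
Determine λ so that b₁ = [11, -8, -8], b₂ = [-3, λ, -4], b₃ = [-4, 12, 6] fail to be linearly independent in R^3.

λ = -16

The set is linearly dependent precisely when det[b₁; b₂; b₃] = 0.
Cofactor expansion gives det = 34*λ + 544.
Setting this to zero gives λ = -16.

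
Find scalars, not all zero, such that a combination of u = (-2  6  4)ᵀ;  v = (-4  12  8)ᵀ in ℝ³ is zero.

Set up α₁u + α₂v = 0 and solve the homogeneous system.
The free variable yields coefficients (2, -1) (any nonzero multiple also works).

2u - v = 0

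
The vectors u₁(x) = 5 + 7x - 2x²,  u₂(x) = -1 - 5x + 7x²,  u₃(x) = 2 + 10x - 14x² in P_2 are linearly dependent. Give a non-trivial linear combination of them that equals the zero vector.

Take coordinates with respect to {1, x, x²}.
Write the vectors as columns of a matrix and find a nonzero vector in its null space.
The free variable yields coefficients (0, 2, 1) (any nonzero multiple also works).

2u₂ + u₃ = 0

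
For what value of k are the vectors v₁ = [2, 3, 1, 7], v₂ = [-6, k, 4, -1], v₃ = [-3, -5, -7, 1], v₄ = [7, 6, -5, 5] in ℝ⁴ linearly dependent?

k = -49/10

Dependence holds iff the 4×4 matrix [v₁ v₂ v₃ v₄] is singular.
Cofactor expansion gives det = 410*k + 2009.
Setting this to zero gives k = -49/10.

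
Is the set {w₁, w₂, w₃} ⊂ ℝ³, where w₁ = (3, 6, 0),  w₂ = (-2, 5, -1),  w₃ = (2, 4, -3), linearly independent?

The matrix [w₁|w₂|w₃] has determinant -81.
A nonzero determinant means the columns are linearly independent.

linearly independent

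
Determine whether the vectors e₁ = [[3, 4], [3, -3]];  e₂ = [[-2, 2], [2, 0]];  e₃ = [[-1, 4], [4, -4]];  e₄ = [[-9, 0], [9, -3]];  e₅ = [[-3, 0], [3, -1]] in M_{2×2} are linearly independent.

Write each element as a coordinate vector in ℝ⁴ using {E₁₁, E₁₂, E₂₁, E₂₂}.
There are 5 vectors in a 4-dimensional space, so they cannot be linearly independent.

linearly dependent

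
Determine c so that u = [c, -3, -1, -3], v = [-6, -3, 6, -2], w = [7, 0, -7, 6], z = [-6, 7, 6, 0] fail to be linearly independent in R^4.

The set is linearly dependent precisely when det[u; v; w; z] = 0.
Cofactor expansion gives det = 262*c - 262.
Setting this to zero gives c = 1.

c = 1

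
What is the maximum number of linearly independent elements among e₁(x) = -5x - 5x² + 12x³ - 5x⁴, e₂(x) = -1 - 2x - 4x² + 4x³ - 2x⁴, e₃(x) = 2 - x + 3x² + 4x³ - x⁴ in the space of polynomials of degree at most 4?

2

Represent each element by its coordinate vector in ℝ⁵.
Form the matrix with e₁, e₂, e₃ as columns and reduce.
The echelon form has 2 nonzero rows, so the rank is 2.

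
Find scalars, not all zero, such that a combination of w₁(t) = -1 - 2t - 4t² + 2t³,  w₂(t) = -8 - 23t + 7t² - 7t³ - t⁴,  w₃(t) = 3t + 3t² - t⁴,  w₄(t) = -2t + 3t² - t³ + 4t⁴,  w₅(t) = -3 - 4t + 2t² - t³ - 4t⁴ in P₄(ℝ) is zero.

w₁ + w₂ + 3w₃ - 2w₄ - 3w₅ = 0

Write each element as a vector in ℝ⁵ using {1, t, …, t⁴}.
Solve the homogeneous system with w₁, w₂, w₃, w₄, w₅ as columns by row-reducing the coefficient matrix.
A generator of the null space is (1, 1, 3, -2, -3).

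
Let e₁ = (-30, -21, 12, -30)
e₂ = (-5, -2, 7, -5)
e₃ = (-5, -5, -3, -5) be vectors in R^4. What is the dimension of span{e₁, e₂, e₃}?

Apply Gaussian elimination to the matrix whose rows are e₁, e₂, e₃.
Reduction leaves 2 leading entries, giving rank 2.

2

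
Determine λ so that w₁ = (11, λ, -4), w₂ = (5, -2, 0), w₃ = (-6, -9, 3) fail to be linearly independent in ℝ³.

The set is linearly dependent precisely when det[w₁; w₂; w₃] = 0.
Cofactor expansion gives det = 162 - 15*λ.
Solving 162 - 15*λ = 0 yields λ = 54/5.

λ = 54/5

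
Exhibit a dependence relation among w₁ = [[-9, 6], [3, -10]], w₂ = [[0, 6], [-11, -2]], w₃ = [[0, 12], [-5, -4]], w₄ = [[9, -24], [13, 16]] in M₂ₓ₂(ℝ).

Pass to coordinate vectors relative to the basis {E₁₁, E₁₂, E₂₁, E₂₂}.
Row-reduce the matrix with w₁, w₂, w₃, w₄ as columns; the null space gives the coefficients.
The free variable yields coefficients (1, 1, 1, 1) (any nonzero multiple also works).

w₁ + w₂ + w₃ + w₄ = 0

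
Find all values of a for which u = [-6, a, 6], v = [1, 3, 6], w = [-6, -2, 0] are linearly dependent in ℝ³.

Place the vectors as rows of a 3×3 matrix; dependence ⇔ determinant zero.
Cofactor expansion gives det = 24 - 36*a.
Solving 24 - 36*a = 0 yields a = 2/3.

a = 2/3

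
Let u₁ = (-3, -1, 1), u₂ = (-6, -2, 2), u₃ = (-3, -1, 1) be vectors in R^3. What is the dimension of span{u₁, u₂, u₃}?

1

Form the matrix with u₁, u₂, u₃ as columns and reduce.
The echelon form has 1 nonzero row, so the rank is 1.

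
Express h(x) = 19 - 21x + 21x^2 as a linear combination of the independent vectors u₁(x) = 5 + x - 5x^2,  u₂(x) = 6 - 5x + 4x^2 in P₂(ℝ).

h = -u₁ + 4u₂

Identify each element with its coordinate vector in ℝ³ via {1, x, x^2}.
Since u₁, u₂ are independent, the coefficients expressing h are uniquely determined by a linear system.
Row-reducing the augmented matrix gives the unique coefficients (a₁, a₂) = (-1, 4).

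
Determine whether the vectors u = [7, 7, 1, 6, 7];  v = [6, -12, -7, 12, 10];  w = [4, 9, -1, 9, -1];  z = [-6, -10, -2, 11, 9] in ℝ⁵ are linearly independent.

linearly independent

Place the vectors as rows of a 4×5 matrix and reduce to echelon form.
The reduction yields 4 nonzero rows, so the rank is 4.
Since rank = 4 (the number of vectors), the set is linearly independent.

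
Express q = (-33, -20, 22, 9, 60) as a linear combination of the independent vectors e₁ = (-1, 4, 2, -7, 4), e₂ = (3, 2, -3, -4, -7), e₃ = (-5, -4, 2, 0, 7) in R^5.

Since e₁, e₂, e₃ are independent, the coefficients expressing q are uniquely determined by a linear system.
The system has the unique solution (c₁, c₂, c₃) = (1, -4, 4).

q = e₁ - 4e₂ + 4e₃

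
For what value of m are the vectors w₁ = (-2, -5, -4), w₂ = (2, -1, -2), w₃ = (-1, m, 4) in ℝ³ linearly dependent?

m = 7/2

Place the vectors as rows of a 3×3 matrix; dependence ⇔ determinant zero.
Cofactor expansion gives det = 42 - 12*m.
Setting this to zero gives m = 7/2.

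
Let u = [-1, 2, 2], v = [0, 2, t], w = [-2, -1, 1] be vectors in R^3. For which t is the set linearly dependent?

t = 6/5

Dependence holds iff the 3×3 matrix [u v w] is singular.
Cofactor expansion gives det = 6 - 5*t.
Setting this to zero gives t = 6/5.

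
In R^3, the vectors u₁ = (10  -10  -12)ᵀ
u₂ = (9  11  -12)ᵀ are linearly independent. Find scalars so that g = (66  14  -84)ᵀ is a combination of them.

Since u₁, u₂ are independent, the coefficients expressing g are uniquely determined by a linear system.
Row-reducing the augmented matrix gives the unique coefficients (a₁, a₂) = (3, 4).

g = 3u₁ + 4u₂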